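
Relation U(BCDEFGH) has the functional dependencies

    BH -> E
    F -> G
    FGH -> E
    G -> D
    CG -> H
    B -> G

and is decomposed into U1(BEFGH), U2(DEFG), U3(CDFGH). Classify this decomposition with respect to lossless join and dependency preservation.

Lossless test (chase): Rows 1 and 3 agree on FGH; apply FGH→E and equate their E entries. Rows 1 and 2 agree on G; apply G→D and equate their D entries. No row becomes fully distinguished — the join is lossy.
Dependency preservation: every FD's attributes lie within a single fragment, so each can be enforced locally — preserved.

lossy but dependency-preserving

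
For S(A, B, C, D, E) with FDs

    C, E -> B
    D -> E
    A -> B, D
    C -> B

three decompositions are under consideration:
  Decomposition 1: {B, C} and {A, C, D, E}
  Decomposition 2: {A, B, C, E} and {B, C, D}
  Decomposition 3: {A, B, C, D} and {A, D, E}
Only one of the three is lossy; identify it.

Decomposition 1: common = {C}, closure = {B, C} → lossless.
Decomposition 2: common = {B, C}, closure = {B, C} → lossy.
Decomposition 3: common = {A, D}, closure = {A, B, D, E} → lossless.

Decomposition 2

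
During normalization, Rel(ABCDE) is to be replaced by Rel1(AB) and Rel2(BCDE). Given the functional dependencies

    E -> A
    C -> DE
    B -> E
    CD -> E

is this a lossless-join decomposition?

Yes

Common attributes: Rel1 ∩ Rel2 = {B}.
Closure of {B}: B → E applies, adding E; E → A applies, adding A. So (B)⁺ = {ABE}.
This closure contains every attribute of Rel1, so Rel1 ∩ Rel2 → Rel1. The join is lossless.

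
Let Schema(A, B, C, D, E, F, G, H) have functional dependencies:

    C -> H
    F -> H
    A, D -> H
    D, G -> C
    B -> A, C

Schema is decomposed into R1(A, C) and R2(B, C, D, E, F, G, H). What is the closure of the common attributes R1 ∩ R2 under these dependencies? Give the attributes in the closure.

R1 ∩ R2 = {C}.
C → H applies, adding H
Closure: {C, H}.

C, H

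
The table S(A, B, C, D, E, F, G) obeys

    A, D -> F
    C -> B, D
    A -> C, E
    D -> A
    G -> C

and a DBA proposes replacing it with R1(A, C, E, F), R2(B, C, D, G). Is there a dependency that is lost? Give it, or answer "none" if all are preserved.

A, D → F: restricted closure across fragments reaches F.
C → B, D lies within R2.
A → C, E lies within R1.
D → A: restricted closure across fragments reaches A.
G → C lies within R2.
Every dependency is enforceable on the fragments, so the decomposition is dependency-preserving.

none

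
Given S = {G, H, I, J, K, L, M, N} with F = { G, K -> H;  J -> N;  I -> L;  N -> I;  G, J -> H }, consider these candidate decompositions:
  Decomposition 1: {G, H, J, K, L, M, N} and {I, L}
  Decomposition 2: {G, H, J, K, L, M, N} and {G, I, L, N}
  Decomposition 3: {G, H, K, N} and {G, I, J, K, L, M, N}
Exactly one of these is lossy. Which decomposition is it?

Decomposition 1: common = {L}, closure = {L} → lossy.
Decomposition 2: common = {G, L, N}, closure = {G, I, L, N} → lossless.
Decomposition 3: common = {G, K, N}, closure = {G, H, I, K, L, N} → lossless.

Decomposition 1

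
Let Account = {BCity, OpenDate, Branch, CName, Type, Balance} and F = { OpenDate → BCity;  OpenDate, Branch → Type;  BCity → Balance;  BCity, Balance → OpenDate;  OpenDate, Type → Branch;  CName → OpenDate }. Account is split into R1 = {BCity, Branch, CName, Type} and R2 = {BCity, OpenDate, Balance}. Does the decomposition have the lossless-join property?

Yes

Common attributes: R1 ∩ R2 = {BCity}.
Closure of {BCity}: BCity → Balance applies, adding Balance; BCity, Balance → OpenDate applies, adding OpenDate. So (BCity)⁺ = {BCity, OpenDate, Balance}.
This closure contains every attribute of R2, so R1 ∩ R2 → R2. The join is lossless.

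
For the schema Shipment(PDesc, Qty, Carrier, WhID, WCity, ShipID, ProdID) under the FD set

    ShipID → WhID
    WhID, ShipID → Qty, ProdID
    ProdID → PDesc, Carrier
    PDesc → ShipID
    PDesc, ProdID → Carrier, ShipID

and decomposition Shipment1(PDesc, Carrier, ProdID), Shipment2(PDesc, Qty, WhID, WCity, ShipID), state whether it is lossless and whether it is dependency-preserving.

lossless and dependency-preserving

Lossless test: (PDesc)⁺ = {PDesc, Qty, Carrier, WhID, ShipID, ProdID}, which contains all of one fragment — lossless.
Dependency preservation: WhID, ShipID → Qty, ProdID; PDesc, ProdID → Carrier, ShipID are not contained in any single fragment, but the restricted closure of each left-hand side across the fragments still reaches the right-hand side; the remaining FDs each lie inside some fragment. All dependencies are preserved.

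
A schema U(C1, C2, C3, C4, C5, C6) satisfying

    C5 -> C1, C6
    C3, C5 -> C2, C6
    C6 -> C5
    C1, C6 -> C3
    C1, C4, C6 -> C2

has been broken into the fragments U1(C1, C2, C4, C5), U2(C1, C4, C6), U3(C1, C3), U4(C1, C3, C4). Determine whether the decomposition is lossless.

No

Chase test. Columns are C1, C2, C3, C4, C5, C6; row i has aⱼ where attribute j ∈ Ui, else bᵢⱼ.
Initial tableau (one row per fragment):
  row 1: a1 a2 b13 a4 a5 b16
  row 2: a1 b22 b23 a4 b25 a6
  row 3: a1 b32 a3 b34 b35 b36
  row 4: a1 b42 a3 a4 b45 b46
No row becomes fully distinguished — the join is lossy.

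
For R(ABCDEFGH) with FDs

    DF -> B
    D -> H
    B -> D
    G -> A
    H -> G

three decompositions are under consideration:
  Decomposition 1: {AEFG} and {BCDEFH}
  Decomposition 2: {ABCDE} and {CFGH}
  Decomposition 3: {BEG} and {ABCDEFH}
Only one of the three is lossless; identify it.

Decomposition 3

Decomposition 1: common = {EF}, closure = {EF} → lossy.
Decomposition 2: common = {C}, closure = {C} → lossy.
Decomposition 3: common = {BE}, closure = {ABDEGH} → lossless.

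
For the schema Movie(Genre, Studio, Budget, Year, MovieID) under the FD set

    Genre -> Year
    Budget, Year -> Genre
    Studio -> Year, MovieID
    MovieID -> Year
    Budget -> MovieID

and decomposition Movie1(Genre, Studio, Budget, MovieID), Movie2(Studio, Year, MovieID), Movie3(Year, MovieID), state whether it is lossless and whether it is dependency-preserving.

lossless but not dependency-preserving

Lossless test (chase): Rows 1 and 2 agree on Studio; apply Studio→Year, MovieID and equate their Year, MovieID entries. Row 1 is now all distinguished symbols — the join is lossless.
Dependency preservation: the restricted closure of {Genre} across the fragments never reaches {Year}, so Genre → Year cannot be enforced without a join — not preserved.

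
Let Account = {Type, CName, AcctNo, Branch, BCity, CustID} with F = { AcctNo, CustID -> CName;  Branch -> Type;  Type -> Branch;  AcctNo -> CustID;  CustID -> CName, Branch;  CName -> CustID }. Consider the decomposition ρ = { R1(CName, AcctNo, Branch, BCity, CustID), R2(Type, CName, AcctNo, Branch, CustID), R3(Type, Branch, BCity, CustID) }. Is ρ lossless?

Yes

Chase test. Columns are Type, CName, AcctNo, Branch, BCity, CustID; row i has aⱼ where attribute j ∈ Ri, else bᵢⱼ.
Initial tableau (one row per fragment):
  row 1: b11 a2 a3 a4 a5 a6
  row 2: a1 a2 a3 a4 b25 a6
  row 3: a1 b32 b33 a4 a5 a6
Rows 1 and 2 agree on Branch; apply Branch→Type and equate their Type entries.
Rows 1 and 3 agree on CustID; apply CustID→CName, Branch and equate their CName, Branch entries.
Row 1 is now all distinguished symbols — the join is lossless.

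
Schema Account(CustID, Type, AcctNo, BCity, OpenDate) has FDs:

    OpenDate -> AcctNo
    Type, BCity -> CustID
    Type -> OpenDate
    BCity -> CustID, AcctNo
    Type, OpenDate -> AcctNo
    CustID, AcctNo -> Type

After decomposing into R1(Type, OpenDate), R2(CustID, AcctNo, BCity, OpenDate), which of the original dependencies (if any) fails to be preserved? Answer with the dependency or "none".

CustID, AcctNo -> Type

Check CustID, AcctNo → Type: no single fragment contains all of {CustID, Type, AcctNo}, and the restricted closure of {CustID, AcctNo} across the fragments never reaches {Type}.
OpenDate → AcctNo is preserved.
Type, BCity → CustID is preserved.
Type → OpenDate is preserved.
BCity → CustID, AcctNo is preserved.
Type, OpenDate → AcctNo is preserved.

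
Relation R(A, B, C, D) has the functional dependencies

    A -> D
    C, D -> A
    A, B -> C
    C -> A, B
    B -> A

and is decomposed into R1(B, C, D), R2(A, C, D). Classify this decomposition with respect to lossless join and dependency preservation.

lossless and dependency-preserving

Lossless test: (C, D)⁺ = {A, B, C, D}, which contains all of one fragment — lossless.
Dependency preservation: A, B → C; C → A, B; B → A are not contained in any single fragment, but the restricted closure of each left-hand side across the fragments still reaches the right-hand side; the remaining FDs each lie inside some fragment. All dependencies are preserved.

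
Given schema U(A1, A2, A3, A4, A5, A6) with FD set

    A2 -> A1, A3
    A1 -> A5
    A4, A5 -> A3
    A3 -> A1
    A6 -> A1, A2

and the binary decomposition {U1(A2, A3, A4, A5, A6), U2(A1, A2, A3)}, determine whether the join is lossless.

Common attributes: U1 ∩ U2 = {A2, A3}.
Closure of {A2, A3}: A2 → A1, A3 applies, adding A1; A1 → A5 applies, adding A5. So (A2, A3)⁺ = {A1, A2, A3, A5}.
This closure contains every attribute of U2, so U1 ∩ U2 → U2. The join is lossless.

Yes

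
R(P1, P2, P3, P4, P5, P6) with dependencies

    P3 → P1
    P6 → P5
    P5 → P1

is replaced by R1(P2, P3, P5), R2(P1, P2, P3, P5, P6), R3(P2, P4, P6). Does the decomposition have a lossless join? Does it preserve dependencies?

lossy but dependency-preserving

Lossless test (chase): Rows 1 and 2 agree on P3; apply P3→P1 and equate their P1 entries. Rows 2 and 3 agree on P6; apply P6→P5 and equate their P5 entries. Rows 1 and 3 agree on P5; apply P5→P1 and equate their P1 entries. No row becomes fully distinguished — the join is lossy.
Dependency preservation: every FD's attributes lie within a single fragment, so each can be enforced locally — preserved.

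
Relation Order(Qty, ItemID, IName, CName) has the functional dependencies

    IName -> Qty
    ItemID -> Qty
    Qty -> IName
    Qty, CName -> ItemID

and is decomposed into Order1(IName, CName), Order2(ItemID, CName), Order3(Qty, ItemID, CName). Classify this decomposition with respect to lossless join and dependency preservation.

lossy and not dependency-preserving

Lossless test (chase): Rows 2 and 3 agree on ItemID; apply ItemID→Qty and equate their Qty entries. Rows 2 and 3 agree on Qty; apply Qty→IName and equate their IName entries. No row becomes fully distinguished — the join is lossy.
Dependency preservation: the restricted closure of {IName} across the fragments never reaches {Qty}, so IName → Qty cannot be enforced without a join — not preserved.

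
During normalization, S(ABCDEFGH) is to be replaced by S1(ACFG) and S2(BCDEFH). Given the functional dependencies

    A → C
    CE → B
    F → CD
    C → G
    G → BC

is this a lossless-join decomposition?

Common attributes: S1 ∩ S2 = {CF}.
Closure of {CF}: F → CD applies, adding D; C → G applies, adding G; G → BC applies, adding B. So (CF)⁺ = {BCDFG}.
The closure contains neither all of S1 = {ACFG} nor all of S2 = {BCDEFH}, so the common attributes are not a superkey of either fragment. The join is lossy.

No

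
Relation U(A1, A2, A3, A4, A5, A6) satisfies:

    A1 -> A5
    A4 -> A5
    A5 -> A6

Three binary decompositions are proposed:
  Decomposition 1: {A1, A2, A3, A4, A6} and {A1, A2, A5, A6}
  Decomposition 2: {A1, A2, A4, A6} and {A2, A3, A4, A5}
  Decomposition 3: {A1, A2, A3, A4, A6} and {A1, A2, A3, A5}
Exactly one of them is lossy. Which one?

Decomposition 2

Decomposition 1: common = {A1, A2, A6}, closure = {A1, A2, A5, A6} → lossless.
Decomposition 2: common = {A2, A4}, closure = {A2, A4, A5, A6} → lossy.
Decomposition 3: common = {A1, A2, A3}, closure = {A1, A2, A3, A5, A6} → lossless.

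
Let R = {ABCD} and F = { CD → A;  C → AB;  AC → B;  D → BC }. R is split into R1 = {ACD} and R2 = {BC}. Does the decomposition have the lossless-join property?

Yes

Common attributes: R1 ∩ R2 = {C}.
Closure of {C}: C → AB applies, adding AB. So (C)⁺ = {ABC}.
This closure contains every attribute of R2, so R1 ∩ R2 → R2. The join is lossless.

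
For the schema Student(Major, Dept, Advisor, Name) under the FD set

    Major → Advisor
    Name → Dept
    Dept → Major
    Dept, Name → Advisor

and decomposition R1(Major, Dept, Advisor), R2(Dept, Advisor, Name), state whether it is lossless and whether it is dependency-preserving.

Lossless test: (Dept, Advisor)⁺ = {Major, Dept, Advisor}, which contains all of one fragment — lossless.
Dependency preservation: every FD's attributes lie within a single fragment, so each can be enforced locally — preserved.

lossless and dependency-preserving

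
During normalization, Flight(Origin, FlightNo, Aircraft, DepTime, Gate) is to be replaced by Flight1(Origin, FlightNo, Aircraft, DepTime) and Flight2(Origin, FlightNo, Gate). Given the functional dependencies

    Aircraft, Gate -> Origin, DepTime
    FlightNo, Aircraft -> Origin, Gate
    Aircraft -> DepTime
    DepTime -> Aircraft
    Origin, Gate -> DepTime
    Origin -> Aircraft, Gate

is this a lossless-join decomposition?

Yes

Common attributes: Flight1 ∩ Flight2 = {Origin, FlightNo}.
Closure of {Origin, FlightNo}: Origin → Aircraft, Gate applies, adding Aircraft, Gate; Aircraft, Gate → Origin, DepTime applies, adding DepTime. So (Origin, FlightNo)⁺ = {Origin, FlightNo, Aircraft, DepTime, Gate}.
This closure contains every attribute of Flight1, so Flight1 ∩ Flight2 → Flight1. The join is lossless.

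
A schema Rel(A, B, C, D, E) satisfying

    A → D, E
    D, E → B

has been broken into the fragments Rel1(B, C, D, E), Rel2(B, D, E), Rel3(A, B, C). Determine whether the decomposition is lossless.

Chase test. Columns are A, B, C, D, E; row i has aⱼ where attribute j ∈ Reli, else bᵢⱼ.
Initial tableau (one row per fragment):
  row 1: b11 a2 a3 a4 a5
  row 2: b21 a2 b23 a4 a5
  row 3: a1 a2 a3 b34 b35
No row becomes fully distinguished — the join is lossy.

No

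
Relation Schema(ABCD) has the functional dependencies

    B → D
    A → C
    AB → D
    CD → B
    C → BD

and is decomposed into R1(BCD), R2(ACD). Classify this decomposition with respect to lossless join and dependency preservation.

Lossless test: (CD)⁺ = {BCD}, which contains all of one fragment — lossless.
Dependency preservation: AB → D is not contained in any single fragment, but the restricted closure of its left-hand side across the fragments still reaches the right-hand side; the remaining FDs each lie inside some fragment. All dependencies are preserved.

lossless and dependency-preserving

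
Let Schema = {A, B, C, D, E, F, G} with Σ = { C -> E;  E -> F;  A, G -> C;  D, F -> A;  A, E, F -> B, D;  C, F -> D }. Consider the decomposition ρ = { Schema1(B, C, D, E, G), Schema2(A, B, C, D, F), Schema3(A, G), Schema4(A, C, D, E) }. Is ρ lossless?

Chase test. Columns are A, B, C, D, E, F, G; row i has aⱼ where attribute j ∈ Schemai, else bᵢⱼ.
Initial tableau (one row per fragment):
  row 1: b11 a2 a3 a4 a5 b16 a7
  row 2: a1 a2 a3 a4 b25 a6 b27
  row 3: a1 b32 b33 b34 b35 b36 a7
  row 4: a1 b42 a3 a4 a5 b46 b47
Rows 1 and 2 agree on C; apply C→E and equate their E entries.
Rows 1 and 2 agree on E; apply E→F and equate their F entries.
Rows 1 and 4 agree on E; apply E→F and equate their F entries.
Rows 1 and 2 agree on D, F; apply D, F→A and equate their A entries.
Rows 1 and 4 agree on A, E, F; apply A, E, F→B, D and equate their B, D entries.
Rows 1 and 3 agree on A, G; apply A, G→C and equate their C entries.
Rows 1 and 3 agree on C; apply C→E and equate their E entries.
Rows 1 and 3 agree on E; apply E→F and equate their F entries.
Rows 1 and 3 agree on A, E, F; apply A, E, F→B, D and equate their B, D entries.
Row 1 is now all distinguished symbols — the join is lossless.

Yes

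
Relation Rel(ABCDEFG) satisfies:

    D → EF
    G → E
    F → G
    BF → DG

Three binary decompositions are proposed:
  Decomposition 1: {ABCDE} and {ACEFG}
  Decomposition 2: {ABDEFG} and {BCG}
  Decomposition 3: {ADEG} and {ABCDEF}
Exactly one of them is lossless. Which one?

Decomposition 1: common = {ACE}, closure = {ACE} → lossy.
Decomposition 2: common = {BG}, closure = {BEG} → lossy.
Decomposition 3: common = {ADE}, closure = {ADEFG} → lossless.

Decomposition 3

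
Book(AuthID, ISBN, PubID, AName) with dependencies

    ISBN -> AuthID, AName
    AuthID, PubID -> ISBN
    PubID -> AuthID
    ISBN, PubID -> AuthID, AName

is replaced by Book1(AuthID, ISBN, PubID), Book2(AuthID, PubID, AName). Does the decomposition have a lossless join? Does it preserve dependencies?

Lossless test: (AuthID, PubID)⁺ = {AuthID, ISBN, PubID, AName}, which contains all of one fragment — lossless.
Dependency preservation: the restricted closure of {ISBN} across the fragments never reaches {AuthID, AName}, so ISBN → AuthID, AName cannot be enforced without a join — not preserved.

lossless but not dependency-preserving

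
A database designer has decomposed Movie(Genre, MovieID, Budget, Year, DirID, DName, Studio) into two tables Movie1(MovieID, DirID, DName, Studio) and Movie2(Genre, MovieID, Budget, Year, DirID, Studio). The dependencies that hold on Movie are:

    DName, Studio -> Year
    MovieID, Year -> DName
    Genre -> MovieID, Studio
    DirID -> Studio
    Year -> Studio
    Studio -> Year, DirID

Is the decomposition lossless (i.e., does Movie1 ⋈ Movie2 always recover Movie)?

Yes

Common attributes: Movie1 ∩ Movie2 = {MovieID, DirID, Studio}.
Closure of {MovieID, DirID, Studio}: Studio → Year, DirID applies, adding Year; MovieID, Year → DName applies, adding DName. So (MovieID, DirID, Studio)⁺ = {MovieID, Year, DirID, DName, Studio}.
This closure contains every attribute of Movie1, so Movie1 ∩ Movie2 → Movie1. The join is lossless.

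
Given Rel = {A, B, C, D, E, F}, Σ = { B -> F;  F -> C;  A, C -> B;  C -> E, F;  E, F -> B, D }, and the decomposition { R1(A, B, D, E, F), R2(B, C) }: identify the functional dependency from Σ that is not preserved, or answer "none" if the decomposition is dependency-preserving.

none

B → F lies within R1.
F → C: restricted closure across fragments reaches C.
A, C → B: restricted closure across fragments reaches B.
C → E, F: restricted closure across fragments reaches E, F.
E, F → B, D lies within R1.
Every dependency is enforceable on the fragments, so the decomposition is dependency-preserving.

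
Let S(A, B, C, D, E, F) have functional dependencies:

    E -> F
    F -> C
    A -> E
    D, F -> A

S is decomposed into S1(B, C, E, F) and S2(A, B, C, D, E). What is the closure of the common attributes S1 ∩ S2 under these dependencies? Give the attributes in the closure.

B, C, E, F

S1 ∩ S2 = {B, C, E}.
E → F applies, adding F
Closure: {B, C, E, F}.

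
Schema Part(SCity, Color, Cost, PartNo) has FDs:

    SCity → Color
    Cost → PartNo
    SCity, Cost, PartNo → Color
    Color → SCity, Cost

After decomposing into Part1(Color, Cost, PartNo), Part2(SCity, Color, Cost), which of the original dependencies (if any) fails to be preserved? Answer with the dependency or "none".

SCity → Color lies within Part2.
Cost → PartNo lies within Part1.
SCity, Cost, PartNo → Color: restricted closure across fragments reaches Color.
Color → SCity, Cost lies within Part2.
Every dependency is enforceable on the fragments, so the decomposition is dependency-preserving.

none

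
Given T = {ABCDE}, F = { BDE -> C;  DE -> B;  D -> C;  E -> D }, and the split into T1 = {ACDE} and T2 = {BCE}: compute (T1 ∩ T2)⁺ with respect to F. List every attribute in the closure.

T1 ∩ T2 = {CE}.
E → D applies, adding D
DE → B applies, adding B
Closure: {BCDE}.

BCDE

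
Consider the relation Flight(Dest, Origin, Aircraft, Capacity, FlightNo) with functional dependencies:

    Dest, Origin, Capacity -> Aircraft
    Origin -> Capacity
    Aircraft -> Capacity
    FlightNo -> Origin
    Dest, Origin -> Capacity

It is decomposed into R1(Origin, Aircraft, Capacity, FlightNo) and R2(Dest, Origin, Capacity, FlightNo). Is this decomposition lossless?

No

Common attributes: R1 ∩ R2 = {Origin, Capacity, FlightNo}.
No dependency enlarges {Origin, Capacity, FlightNo}, so (Origin, Capacity, FlightNo)⁺ = {Origin, Capacity, FlightNo}.
The closure contains neither all of R1 = {Origin, Aircraft, Capacity, FlightNo} nor all of R2 = {Dest, Origin, Capacity, FlightNo}, so the common attributes are not a superkey of either fragment. The join is lossy.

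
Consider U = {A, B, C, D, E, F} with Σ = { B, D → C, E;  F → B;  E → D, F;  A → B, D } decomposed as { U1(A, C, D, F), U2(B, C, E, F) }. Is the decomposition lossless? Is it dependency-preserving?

lossy and not dependency-preserving

Lossless test: (C, F)⁺ = {B, C, F}, which is a superkey of neither fragment — lossy.
Dependency preservation: the restricted closure of {B, D} across the fragments never reaches {C, E}, so B, D → C, E cannot be enforced without a join — not preserved.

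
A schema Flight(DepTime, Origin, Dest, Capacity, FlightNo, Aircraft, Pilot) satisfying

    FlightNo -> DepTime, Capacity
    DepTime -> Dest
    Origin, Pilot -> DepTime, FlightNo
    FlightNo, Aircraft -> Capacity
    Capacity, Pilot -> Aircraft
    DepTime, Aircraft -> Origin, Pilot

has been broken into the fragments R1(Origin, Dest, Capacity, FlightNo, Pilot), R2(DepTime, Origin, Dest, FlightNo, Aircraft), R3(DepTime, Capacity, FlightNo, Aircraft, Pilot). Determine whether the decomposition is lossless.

Yes

Chase test. Columns are DepTime, Origin, Dest, Capacity, FlightNo, Aircraft, Pilot; row i has aⱼ where attribute j ∈ Ri, else bᵢⱼ.
Initial tableau (one row per fragment):
  row 1: b11 a2 a3 a4 a5 b16 a7
  row 2: a1 a2 a3 b24 a5 a6 b27
  row 3: a1 b32 b33 a4 a5 a6 a7
Rows 1 and 2 agree on FlightNo; apply FlightNo→DepTime, Capacity and equate their DepTime, Capacity entries.
Rows 1 and 3 agree on DepTime; apply DepTime→Dest and equate their Dest entries.
Rows 1 and 3 agree on Capacity, Pilot; apply Capacity, Pilot→Aircraft and equate their Aircraft entries.
Rows 1 and 2 agree on DepTime, Aircraft; apply DepTime, Aircraft→Origin, Pilot and equate their Origin, Pilot entries.
Rows 1 and 3 agree on DepTime, Aircraft; apply DepTime, Aircraft→Origin, Pilot and equate their Origin, Pilot entries.
Row 1 is now all distinguished symbols — the join is lossless.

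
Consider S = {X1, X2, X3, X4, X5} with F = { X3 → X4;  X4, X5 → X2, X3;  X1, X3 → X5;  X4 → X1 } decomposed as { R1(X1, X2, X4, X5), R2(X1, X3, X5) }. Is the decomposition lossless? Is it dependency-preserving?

lossy and not dependency-preserving

Lossless test: (X1, X5)⁺ = {X1, X5}, which is a superkey of neither fragment — lossy.
Dependency preservation: the restricted closure of {X3} across the fragments never reaches {X4}, so X3 → X4 cannot be enforced without a join — not preserved.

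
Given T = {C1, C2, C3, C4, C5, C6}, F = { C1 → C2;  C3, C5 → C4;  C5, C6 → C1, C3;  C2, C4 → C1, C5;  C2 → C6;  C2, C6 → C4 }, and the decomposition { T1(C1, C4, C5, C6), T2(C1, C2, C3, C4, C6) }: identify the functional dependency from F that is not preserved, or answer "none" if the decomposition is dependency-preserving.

C3, C5 → C4

Check C3, C5 → C4: no single fragment contains all of {C3, C4, C5}, and the restricted closure of {C3, C5} across the fragments never reaches {C4}.
C1 → C2 is preserved.
C5, C6 → C1, C3 is preserved.
C2, C4 → C1, C5 is preserved.
C2 → C6 is preserved.
C2, C6 → C4 is preserved.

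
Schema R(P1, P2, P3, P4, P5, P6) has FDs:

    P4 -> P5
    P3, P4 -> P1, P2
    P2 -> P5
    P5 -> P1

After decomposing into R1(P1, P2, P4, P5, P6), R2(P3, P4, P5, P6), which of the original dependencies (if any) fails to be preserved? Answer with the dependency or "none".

P3, P4 -> P1, P2

Check P3, P4 → P1, P2: no single fragment contains all of {P1, P2, P3, P4}, and the restricted closure of {P3, P4} across the fragments never reaches {P1, P2}.
P4 → P5 is preserved.
P2 → P5 is preserved.
P5 → P1 is preserved.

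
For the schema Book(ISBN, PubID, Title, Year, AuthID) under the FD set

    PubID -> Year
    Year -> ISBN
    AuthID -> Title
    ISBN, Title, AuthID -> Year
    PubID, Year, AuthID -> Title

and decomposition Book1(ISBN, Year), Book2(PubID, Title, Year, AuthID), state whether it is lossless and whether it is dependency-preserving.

Lossless test: (Year)⁺ = {ISBN, Year}, which contains all of one fragment — lossless.
Dependency preservation: the restricted closure of {ISBN, Title, AuthID} across the fragments never reaches {Year}, so ISBN, Title, AuthID → Year cannot be enforced without a join — not preserved.

lossless but not dependency-preserving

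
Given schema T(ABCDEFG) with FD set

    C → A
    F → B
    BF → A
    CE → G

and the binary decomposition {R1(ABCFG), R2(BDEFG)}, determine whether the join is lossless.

Common attributes: R1 ∩ R2 = {BFG}.
Closure of {BFG}: BF → A applies, adding A. So (BFG)⁺ = {ABFG}.
The closure contains neither all of R1 = {ABCFG} nor all of R2 = {BDEFG}, so the common attributes are not a superkey of either fragment. The join is lossy.

No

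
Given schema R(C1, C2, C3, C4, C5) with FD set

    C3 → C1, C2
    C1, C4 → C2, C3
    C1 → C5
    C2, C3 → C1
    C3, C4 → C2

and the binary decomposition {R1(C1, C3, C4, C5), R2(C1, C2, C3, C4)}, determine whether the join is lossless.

Common attributes: R1 ∩ R2 = {C1, C3, C4}.
Closure of {C1, C3, C4}: C3 → C1, C2 applies, adding C2; C1 → C5 applies, adding C5. So (C1, C3, C4)⁺ = {C1, C2, C3, C4, C5}.
This closure contains every attribute of R1, so R1 ∩ R2 → R1. The join is lossless.

Yes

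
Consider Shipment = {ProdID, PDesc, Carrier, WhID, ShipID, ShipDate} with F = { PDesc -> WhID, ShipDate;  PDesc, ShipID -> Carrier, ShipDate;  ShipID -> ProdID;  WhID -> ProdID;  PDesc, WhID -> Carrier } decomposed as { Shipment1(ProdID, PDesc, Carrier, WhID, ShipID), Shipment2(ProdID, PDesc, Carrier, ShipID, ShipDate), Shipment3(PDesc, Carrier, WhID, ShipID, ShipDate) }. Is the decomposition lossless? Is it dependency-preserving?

lossless and dependency-preserving

Lossless test (chase): Rows 1 and 2 agree on PDesc; apply PDesc→WhID, ShipDate and equate their WhID, ShipDate entries. Rows 1 and 3 agree on ShipID; apply ShipID→ProdID and equate their ProdID entries. Row 1 is now all distinguished symbols — the join is lossless.
Dependency preservation: every FD's attributes lie within a single fragment, so each can be enforced locally — preserved.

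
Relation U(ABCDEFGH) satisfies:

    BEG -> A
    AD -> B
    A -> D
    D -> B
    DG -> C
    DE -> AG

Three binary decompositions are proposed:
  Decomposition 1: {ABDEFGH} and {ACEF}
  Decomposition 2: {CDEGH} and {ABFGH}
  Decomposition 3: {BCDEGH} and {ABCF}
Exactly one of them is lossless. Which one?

Decomposition 1

Decomposition 1: common = {AEF}, closure = {ABCDEFG} → lossless.
Decomposition 2: common = {GH}, closure = {GH} → lossy.
Decomposition 3: common = {BC}, closure = {BC} → lossy.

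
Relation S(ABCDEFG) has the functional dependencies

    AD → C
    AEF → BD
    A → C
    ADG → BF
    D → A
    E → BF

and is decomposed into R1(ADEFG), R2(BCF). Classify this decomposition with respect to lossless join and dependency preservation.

lossy and not dependency-preserving

Lossless test: (F)⁺ = {F}, which is a superkey of neither fragment — lossy.
Dependency preservation: the restricted closure of {AD} across the fragments never reaches {C}, so AD → C cannot be enforced without a join — not preserved.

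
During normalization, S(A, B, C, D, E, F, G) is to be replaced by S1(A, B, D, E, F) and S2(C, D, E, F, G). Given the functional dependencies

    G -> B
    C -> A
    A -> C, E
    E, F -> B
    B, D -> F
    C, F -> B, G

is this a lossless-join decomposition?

Common attributes: S1 ∩ S2 = {D, E, F}.
Closure of {D, E, F}: E, F → B applies, adding B. So (D, E, F)⁺ = {B, D, E, F}.
The closure contains neither all of S1 = {A, B, D, E, F} nor all of S2 = {C, D, E, F, G}, so the common attributes are not a superkey of either fragment. The join is lossy.

No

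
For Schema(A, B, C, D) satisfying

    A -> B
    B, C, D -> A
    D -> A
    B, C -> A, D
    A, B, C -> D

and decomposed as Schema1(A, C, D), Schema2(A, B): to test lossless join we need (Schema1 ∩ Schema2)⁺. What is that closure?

A, B

Schema1 ∩ Schema2 = {A}.
A → B applies, adding B
Closure: {A, B}.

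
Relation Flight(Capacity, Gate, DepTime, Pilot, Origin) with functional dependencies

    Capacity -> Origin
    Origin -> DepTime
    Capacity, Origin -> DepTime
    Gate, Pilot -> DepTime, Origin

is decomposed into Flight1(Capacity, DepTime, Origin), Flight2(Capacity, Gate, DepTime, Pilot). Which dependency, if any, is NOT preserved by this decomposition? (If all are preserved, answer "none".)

Gate, Pilot -> DepTime, Origin

Check Gate, Pilot → DepTime, Origin: no single fragment contains all of {Gate, DepTime, Pilot, Origin}, and the restricted closure of {Gate, Pilot} across the fragments never reaches {DepTime, Origin}.
Capacity → Origin is preserved.
Origin → DepTime is preserved.
Capacity, Origin → DepTime is preserved.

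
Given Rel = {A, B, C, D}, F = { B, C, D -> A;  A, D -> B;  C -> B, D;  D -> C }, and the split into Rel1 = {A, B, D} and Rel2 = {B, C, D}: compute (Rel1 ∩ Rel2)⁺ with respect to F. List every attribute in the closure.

A, B, C, D

Rel1 ∩ Rel2 = {B, D}.
D → C applies, adding C
B, C, D → A applies, adding A
Closure: {A, B, C, D}.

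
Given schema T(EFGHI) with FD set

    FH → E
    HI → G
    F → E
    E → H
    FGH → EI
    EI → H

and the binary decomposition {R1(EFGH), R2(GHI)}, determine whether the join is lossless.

Common attributes: R1 ∩ R2 = {GH}.
No dependency enlarges {GH}, so (GH)⁺ = {GH}.
The closure contains neither all of R1 = {EFGH} nor all of R2 = {GHI}, so the common attributes are not a superkey of either fragment. The join is lossy.

No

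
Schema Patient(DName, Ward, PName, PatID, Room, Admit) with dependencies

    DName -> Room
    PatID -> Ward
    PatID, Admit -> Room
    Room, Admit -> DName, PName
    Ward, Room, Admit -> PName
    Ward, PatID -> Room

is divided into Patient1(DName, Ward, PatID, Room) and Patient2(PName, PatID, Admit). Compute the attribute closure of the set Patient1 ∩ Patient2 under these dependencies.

Ward, PatID, Room

Patient1 ∩ Patient2 = {PatID}.
PatID → Ward applies, adding Ward
Ward, PatID → Room applies, adding Room
Closure: {Ward, PatID, Room}.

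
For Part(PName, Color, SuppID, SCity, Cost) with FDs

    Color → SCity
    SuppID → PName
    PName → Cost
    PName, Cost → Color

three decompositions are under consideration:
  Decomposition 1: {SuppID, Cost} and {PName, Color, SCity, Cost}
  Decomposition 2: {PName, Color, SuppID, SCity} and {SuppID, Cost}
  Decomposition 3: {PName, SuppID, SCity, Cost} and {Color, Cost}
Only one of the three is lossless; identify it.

Decomposition 2

Decomposition 1: common = {Cost}, closure = {Cost} → lossy.
Decomposition 2: common = {SuppID}, closure = {PName, Color, SuppID, SCity, Cost} → lossless.
Decomposition 3: common = {Cost}, closure = {Cost} → lossy.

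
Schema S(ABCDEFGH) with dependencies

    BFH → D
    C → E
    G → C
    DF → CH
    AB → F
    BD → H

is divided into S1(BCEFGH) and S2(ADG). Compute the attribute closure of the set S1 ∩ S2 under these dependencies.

CEG

S1 ∩ S2 = {G}.
G → C applies, adding C
C → E applies, adding E
Closure: {CEG}.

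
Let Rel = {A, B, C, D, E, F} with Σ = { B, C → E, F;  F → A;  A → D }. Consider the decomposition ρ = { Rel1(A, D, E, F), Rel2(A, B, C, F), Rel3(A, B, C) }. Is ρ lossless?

No

Chase test. Columns are A, B, C, D, E, F; row i has aⱼ where attribute j ∈ Reli, else bᵢⱼ.
Initial tableau (one row per fragment):
  row 1: a1 b12 b13 a4 a5 a6
  row 2: a1 a2 a3 b24 b25 a6
  row 3: a1 a2 a3 b34 b35 b36
Rows 2 and 3 agree on B, C; apply B, C→E, F and equate their E, F entries.
Rows 1 and 2 agree on A; apply A→D and equate their D entries.
Rows 1 and 3 agree on A; apply A→D and equate their D entries.
No row becomes fully distinguished — the join is lossy.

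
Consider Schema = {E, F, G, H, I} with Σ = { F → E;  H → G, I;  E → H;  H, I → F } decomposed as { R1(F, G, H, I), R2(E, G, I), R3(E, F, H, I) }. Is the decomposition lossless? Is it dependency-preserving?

Lossless test (chase): Rows 1 and 3 agree on F; apply F→E and equate their E entries. Rows 1 and 3 agree on H; apply H→G, I and equate their G, I entries. Rows 1 and 2 agree on E; apply E→H and equate their H entries. Rows 1 and 2 agree on H, I; apply H, I→F and equate their F entries. Row 1 is now all distinguished symbols — the join is lossless.
Dependency preservation: every FD's attributes lie within a single fragment, so each can be enforced locally — preserved.

lossless and dependency-preserving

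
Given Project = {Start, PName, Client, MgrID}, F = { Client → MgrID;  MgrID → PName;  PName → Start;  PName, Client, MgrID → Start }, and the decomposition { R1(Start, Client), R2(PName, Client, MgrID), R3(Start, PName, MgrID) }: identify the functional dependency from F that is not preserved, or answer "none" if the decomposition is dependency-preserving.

Client → MgrID lies within R2.
MgrID → PName lies within R2.
PName → Start lies within R3.
PName, Client, MgrID → Start: restricted closure across fragments reaches Start.
Every dependency is enforceable on the fragments, so the decomposition is dependency-preserving.

none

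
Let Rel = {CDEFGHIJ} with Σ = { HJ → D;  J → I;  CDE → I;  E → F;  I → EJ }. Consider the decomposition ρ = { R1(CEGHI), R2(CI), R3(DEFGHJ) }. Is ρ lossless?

No

Chase test. Columns are CDEFGHIJ; row i has aⱼ where attribute j ∈ Ri, else bᵢⱼ.
Initial tableau (one row per fragment):
  row 1: a1 b12 a3 b14 a5 a6 a7 b18
  row 2: a1 b22 b23 b24 b25 b26 a7 b28
  row 3: b31 a2 a3 a4 a5 a6 b37 a8
Rows 1 and 3 agree on E; apply E→F and equate their F entries.
Rows 1 and 2 agree on I; apply I→EJ and equate their EJ entries.
Rows 1 and 2 agree on E; apply E→F and equate their F entries.
No row becomes fully distinguished — the join is lossy.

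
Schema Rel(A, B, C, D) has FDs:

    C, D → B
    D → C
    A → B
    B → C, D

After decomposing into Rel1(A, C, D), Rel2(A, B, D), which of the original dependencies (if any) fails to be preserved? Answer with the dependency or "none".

C, D → B: restricted closure across fragments reaches B.
D → C lies within Rel1.
A → B lies within Rel2.
B → C, D: restricted closure across fragments reaches C, D.
Every dependency is enforceable on the fragments, so the decomposition is dependency-preserving.

none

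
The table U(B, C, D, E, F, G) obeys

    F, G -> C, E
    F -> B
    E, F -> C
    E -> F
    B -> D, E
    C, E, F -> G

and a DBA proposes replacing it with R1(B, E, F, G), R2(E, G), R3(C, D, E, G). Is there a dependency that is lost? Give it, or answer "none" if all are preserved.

none

F, G → C, E: restricted closure across fragments reaches C, E.
F → B lies within R1.
E, F → C: restricted closure across fragments reaches C.
E → F lies within R1.
B → D, E: restricted closure across fragments reaches D, E.
C, E, F → G: restricted closure across fragments reaches G.
Every dependency is enforceable on the fragments, so the decomposition is dependency-preserving.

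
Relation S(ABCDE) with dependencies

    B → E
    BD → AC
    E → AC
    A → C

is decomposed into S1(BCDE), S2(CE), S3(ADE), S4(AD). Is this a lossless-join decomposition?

Yes

Chase test. Columns are ABCDE; row i has aⱼ where attribute j ∈ Si, else bᵢⱼ.
Initial tableau (one row per fragment):
  row 1: b11 a2 a3 a4 a5
  row 2: b21 b22 a3 b24 a5
  row 3: a1 b32 b33 a4 a5
  row 4: a1 b42 b43 a4 b45
Rows 1 and 2 agree on E; apply E→AC and equate their AC entries.
Rows 1 and 3 agree on E; apply E→AC and equate their AC entries.
Rows 1 and 4 agree on A; apply A→C and equate their C entries.
Row 1 is now all distinguished symbols — the join is lossless.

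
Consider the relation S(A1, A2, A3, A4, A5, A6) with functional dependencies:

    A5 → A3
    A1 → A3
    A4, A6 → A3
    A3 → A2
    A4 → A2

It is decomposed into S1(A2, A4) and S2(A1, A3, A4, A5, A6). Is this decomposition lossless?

Common attributes: S1 ∩ S2 = {A4}.
Closure of {A4}: A4 → A2 applies, adding A2. So (A4)⁺ = {A2, A4}.
This closure contains every attribute of S1, so S1 ∩ S2 → S1. The join is lossless.

Yes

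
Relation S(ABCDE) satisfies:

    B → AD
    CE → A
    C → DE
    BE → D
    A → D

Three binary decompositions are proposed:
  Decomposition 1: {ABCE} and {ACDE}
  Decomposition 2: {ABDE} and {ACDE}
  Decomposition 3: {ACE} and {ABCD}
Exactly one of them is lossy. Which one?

Decomposition 1: common = {ACE}, closure = {ACDE} → lossless.
Decomposition 2: common = {ADE}, closure = {ADE} → lossy.
Decomposition 3: common = {AC}, closure = {ACDE} → lossless.

Decomposition 2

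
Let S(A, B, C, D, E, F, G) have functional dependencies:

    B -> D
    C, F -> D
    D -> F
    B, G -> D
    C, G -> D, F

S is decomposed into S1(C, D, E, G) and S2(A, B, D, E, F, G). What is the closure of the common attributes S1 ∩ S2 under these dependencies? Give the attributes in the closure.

D, E, F, G

S1 ∩ S2 = {D, E, G}.
D → F applies, adding F
Closure: {D, E, F, G}.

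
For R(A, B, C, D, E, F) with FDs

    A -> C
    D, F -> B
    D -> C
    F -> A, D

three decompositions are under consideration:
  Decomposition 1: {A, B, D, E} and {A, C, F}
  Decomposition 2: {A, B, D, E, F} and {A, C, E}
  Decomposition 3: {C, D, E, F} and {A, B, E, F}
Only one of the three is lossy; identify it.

Decomposition 1

Decomposition 1: common = {A}, closure = {A, C} → lossy.
Decomposition 2: common = {A, E}, closure = {A, C, E} → lossless.
Decomposition 3: common = {E, F}, closure = {A, B, C, D, E, F} → lossless.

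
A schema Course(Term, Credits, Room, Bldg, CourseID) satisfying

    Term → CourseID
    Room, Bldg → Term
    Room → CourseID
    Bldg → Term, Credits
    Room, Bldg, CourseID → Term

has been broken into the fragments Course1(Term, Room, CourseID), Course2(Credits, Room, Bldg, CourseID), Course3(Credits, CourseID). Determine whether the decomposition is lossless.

Chase test. Columns are Term, Credits, Room, Bldg, CourseID; row i has aⱼ where attribute j ∈ Coursei, else bᵢⱼ.
Initial tableau (one row per fragment):
  row 1: a1 b12 a3 b14 a5
  row 2: b21 a2 a3 a4 a5
  row 3: b31 a2 b33 b34 a5
No row becomes fully distinguished — the join is lossy.

No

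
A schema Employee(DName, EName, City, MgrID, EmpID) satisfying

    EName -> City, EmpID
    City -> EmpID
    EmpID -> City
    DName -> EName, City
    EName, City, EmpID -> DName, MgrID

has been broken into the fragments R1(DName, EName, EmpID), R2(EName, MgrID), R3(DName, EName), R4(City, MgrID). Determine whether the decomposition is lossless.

Chase test. Columns are DName, EName, City, MgrID, EmpID; row i has aⱼ where attribute j ∈ Ri, else bᵢⱼ.
Initial tableau (one row per fragment):
  row 1: a1 a2 b13 b14 a5
  row 2: b21 a2 b23 a4 b25
  row 3: a1 a2 b33 b34 b35
  row 4: b41 b42 a3 a4 b45
Rows 1 and 2 agree on EName; apply EName→City, EmpID and equate their City, EmpID entries.
Rows 1 and 3 agree on EName; apply EName→City, EmpID and equate their City, EmpID entries.
Rows 1 and 2 agree on EName, City, EmpID; apply EName, City, EmpID→DName, MgrID and equate their DName, MgrID entries.
Rows 1 and 3 agree on EName, City, EmpID; apply EName, City, EmpID→DName, MgrID and equate their DName, MgrID entries.
No row becomes fully distinguished — the join is lossy.

No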